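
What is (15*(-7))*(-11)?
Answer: 1155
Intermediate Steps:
(15*(-7))*(-11) = -105*(-11) = 1155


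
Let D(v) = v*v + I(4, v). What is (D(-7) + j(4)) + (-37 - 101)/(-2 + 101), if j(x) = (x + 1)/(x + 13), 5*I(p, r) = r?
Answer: 130433/2805 ≈ 46.500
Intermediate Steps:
I(p, r) = r/5
j(x) = (1 + x)/(13 + x)
D(v) = v**2 + v/5 (D(v) = v*v + v/5 = v**2 + v/5)
(D(-7) + j(4)) + (-37 - 101)/(-2 + 101) = (-7*(1/5 - 7) + (1 + 4)/(13 + 4)) + (-37 - 101)/(-2 + 101) = (-7*(-34/5) + 5/17) - 138/99 = (238/5 + (1/17)*5) - 138*1/99 = (238/5 + 5/17) - 46/33 = 4071/85 - 46/33 = 130433/2805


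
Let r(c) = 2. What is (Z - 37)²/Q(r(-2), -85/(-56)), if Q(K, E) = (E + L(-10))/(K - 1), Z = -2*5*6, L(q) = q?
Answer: -526904/475 ≈ -1109.3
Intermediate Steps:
Z = -60 (Z = -10*6 = -60)
Q(K, E) = (-10 + E)/(-1 + K) (Q(K, E) = (E - 10)/(K - 1) = (-10 + E)/(-1 + K))
(Z - 37)²/Q(r(-2), -85/(-56)) = (-60 - 37)²/(((-10 - 85/(-56))/(-1 + 2))) = (-97)²/(((-10 - 85*(-1/56))/1)) = 9409/((1*(-10 + 85/56))) = 9409/((1*(-475/56))) = 9409/(-475/56) = 9409*(-56/475) = -526904/475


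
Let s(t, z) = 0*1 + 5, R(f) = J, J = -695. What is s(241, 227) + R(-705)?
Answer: -690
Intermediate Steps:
R(f) = -695
s(t, z) = 5 (s(t, z) = 0 + 5 = 5)
s(241, 227) + R(-705) = 5 - 695 = -690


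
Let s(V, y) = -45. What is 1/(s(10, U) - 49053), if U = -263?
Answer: -1/49098 ≈ -2.0367e-5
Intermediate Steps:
1/(s(10, U) - 49053) = 1/(-45 - 49053) = 1/(-49098) = -1/49098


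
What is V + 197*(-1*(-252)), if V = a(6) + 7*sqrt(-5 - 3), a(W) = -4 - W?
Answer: 49634 + 14*I*sqrt(2) ≈ 49634.0 + 19.799*I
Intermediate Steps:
V = -10 + 14*I*sqrt(2) (V = (-4 - 1*6) + 7*sqrt(-5 - 3) = (-4 - 6) + 7*sqrt(-8) = -10 + 7*(2*I*sqrt(2)) = -10 + 14*I*sqrt(2) ≈ -10.0 + 19.799*I)
V + 197*(-1*(-252)) = (-10 + 14*I*sqrt(2)) + 197*(-1*(-252)) = (-10 + 14*I*sqrt(2)) + 197*252 = (-10 + 14*I*sqrt(2)) + 49644 = 49634 + 14*I*sqrt(2)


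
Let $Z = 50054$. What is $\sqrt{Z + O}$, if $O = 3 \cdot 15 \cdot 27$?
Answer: $\sqrt{51269} \approx 226.43$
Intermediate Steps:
$O = 1215$ ($O = 45 \cdot 27 = 1215$)
$\sqrt{Z + O} = \sqrt{50054 + 1215} = \sqrt{51269}$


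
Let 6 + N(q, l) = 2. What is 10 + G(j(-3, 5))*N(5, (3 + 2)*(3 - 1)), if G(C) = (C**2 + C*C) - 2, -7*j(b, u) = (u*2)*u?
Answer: -19118/49 ≈ -390.16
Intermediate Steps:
j(b, u) = -2*u**2/7 (j(b, u) = -u*2*u/7 = -2*u*u/7 = -2*u**2/7)
N(q, l) = -4 (N(q, l) = -6 + 2 = -4)
G(C) = -2 + 2*C**2 (G(C) = (C**2 + C**2) - 2 = 2*C**2 - 2 = -2 + 2*C**2)
10 + G(j(-3, 5))*N(5, (3 + 2)*(3 - 1)) = 10 + (-2 + 2*(-2/7*5**2)**2)*(-4) = 10 + (-2 + 2*(-2/7*25)**2)*(-4) = 10 + (-2 + 2*(-50/7)**2)*(-4) = 10 + (-2 + 2*(2500/49))*(-4) = 10 + (-2 + 5000/49)*(-4) = 10 + (4902/49)*(-4) = 10 - 19608/49 = -19118/49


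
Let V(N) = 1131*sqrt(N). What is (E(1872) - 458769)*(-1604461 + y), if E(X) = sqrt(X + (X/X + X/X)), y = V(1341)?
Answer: (458769 - sqrt(1874))*(1604461 - 3393*sqrt(149)) ≈ 7.1701e+11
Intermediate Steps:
y = 3393*sqrt(149) (y = 1131*sqrt(1341) = 1131*(3*sqrt(149)) = 3393*sqrt(149) ≈ 41417.)
E(X) = sqrt(2 + X) (E(X) = sqrt(X + (1 + 1)) = sqrt(X + 2) = sqrt(2 + X))
(E(1872) - 458769)*(-1604461 + y) = (sqrt(2 + 1872) - 458769)*(-1604461 + 3393*sqrt(149)) = (sqrt(1874) - 458769)*(-1604461 + 3393*sqrt(149)) = (-458769 + sqrt(1874))*(-1604461 + 3393*sqrt(149)) = (-1604461 + 3393*sqrt(149))*(-458769 + sqrt(1874))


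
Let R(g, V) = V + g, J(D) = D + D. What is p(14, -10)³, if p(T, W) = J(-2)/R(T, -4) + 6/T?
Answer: 1/42875 ≈ 2.3324e-5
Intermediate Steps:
J(D) = 2*D
p(T, W) = -4/(-4 + T) + 6/T (p(T, W) = (2*(-2))/(-4 + T) + 6/T = -4/(-4 + T) + 6/T)
p(14, -10)³ = (2*(-12 + 14)/(14*(-4 + 14)))³ = (2*(1/14)*2/10)³ = (2*(1/14)*(⅒)*2)³ = (1/35)³ = 1/42875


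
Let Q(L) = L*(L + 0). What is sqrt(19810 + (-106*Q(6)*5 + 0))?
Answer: sqrt(730) ≈ 27.019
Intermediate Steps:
Q(L) = L**2 (Q(L) = L*L = L**2)
sqrt(19810 + (-106*Q(6)*5 + 0)) = sqrt(19810 + (-106*6**2*5 + 0)) = sqrt(19810 + (-3816*5 + 0)) = sqrt(19810 + (-106*180 + 0)) = sqrt(19810 + (-19080 + 0)) = sqrt(19810 - 19080) = sqrt(730)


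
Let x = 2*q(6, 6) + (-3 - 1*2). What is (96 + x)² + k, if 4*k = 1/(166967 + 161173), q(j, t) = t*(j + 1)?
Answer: 40197150001/1312560 ≈ 30625.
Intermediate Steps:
q(j, t) = t*(1 + j)
k = 1/1312560 (k = 1/(4*(166967 + 161173)) = (¼)/328140 = (¼)*(1/328140) = 1/1312560 ≈ 7.6187e-7)
x = 79 (x = 2*(6*(1 + 6)) + (-3 - 1*2) = 2*(6*7) + (-3 - 2) = 2*42 - 5 = 84 - 5 = 79)
(96 + x)² + k = (96 + 79)² + 1/1312560 = 175² + 1/1312560 = 30625 + 1/1312560 = 40197150001/1312560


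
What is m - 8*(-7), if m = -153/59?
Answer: 3151/59 ≈ 53.407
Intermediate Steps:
m = -153/59 (m = -153*1/59 = -153/59 ≈ -2.5932)
m - 8*(-7) = -153/59 - 8*(-7) = -153/59 + 56 = 3151/59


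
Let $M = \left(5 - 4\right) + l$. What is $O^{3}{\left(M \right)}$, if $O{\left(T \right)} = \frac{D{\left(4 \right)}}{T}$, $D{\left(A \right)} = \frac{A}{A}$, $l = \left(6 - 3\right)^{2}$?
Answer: $\frac{1}{1000} \approx 0.001$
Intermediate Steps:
$l = 9$ ($l = 3^{2} = 9$)
$D{\left(A \right)} = 1$
$M = 10$ ($M = \left(5 - 4\right) + 9 = 1 + 9 = 10$)
$O{\left(T \right)} = \frac{1}{T}$ ($O{\left(T \right)} = 1 \frac{1}{T} = \frac{1}{T}$)
$O^{3}{\left(M \right)} = \left(\frac{1}{10}\right)^{3} = \frac{1}{1000}$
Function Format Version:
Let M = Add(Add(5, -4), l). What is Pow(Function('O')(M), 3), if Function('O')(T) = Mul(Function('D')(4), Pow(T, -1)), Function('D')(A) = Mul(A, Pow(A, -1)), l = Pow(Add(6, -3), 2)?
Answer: Rational(1, 1000) ≈ 0.0010000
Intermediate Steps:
l = 9 (l = Pow(3, 2) = 9)
Function('D')(A) = 1
M = 10 (M = Add(Add(5, -4), 9) = Add(1, 9) = 10)
Function('O')(T) = Pow(T, -1) (Function('O')(T) = Mul(1, Pow(T, -1)) = Pow(T, -1))
Pow(Function('O')(M), 3) = Pow(Pow(10, -1), 3) = Pow(Rational(1, 10), 3) = Rational(1, 1000)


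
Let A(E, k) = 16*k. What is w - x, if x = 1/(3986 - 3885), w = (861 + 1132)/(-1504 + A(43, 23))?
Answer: -202429/114736 ≈ -1.7643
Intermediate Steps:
w = -1993/1136 (w = (861 + 1132)/(-1504 + 16*23) = 1993/(-1504 + 368) = 1993/(-1136) = 1993*(-1/1136) = -1993/1136 ≈ -1.7544)
x = 1/101 ≈ 0.0099010
w - x = -1993/1136 - 1*1/101 = -1993/1136 - 1/101 = -202429/114736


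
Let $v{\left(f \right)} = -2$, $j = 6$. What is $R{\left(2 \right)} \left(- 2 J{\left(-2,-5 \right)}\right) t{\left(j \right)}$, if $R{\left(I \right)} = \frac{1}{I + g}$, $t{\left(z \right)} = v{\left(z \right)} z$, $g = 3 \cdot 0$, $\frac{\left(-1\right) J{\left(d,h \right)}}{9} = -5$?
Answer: $540$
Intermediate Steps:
$J{\left(d,h \right)} = 45$ ($J{\left(d,h \right)} = \left(-9\right) \left(-5\right) = 45$)
$g = 0$
$t{\left(z \right)} = - 2 z$
$R{\left(I \right)} = \frac{1}{I}$ ($R{\left(I \right)} = \frac{1}{I + 0} = \frac{1}{I}$)
$R{\left(2 \right)} \left(- 2 J{\left(-2,-5 \right)}\right) t{\left(j \right)} = \frac{\left(-2\right) 45}{2} \left(\left(-2\right) 6\right) = \frac{1}{2} \left(-90\right) \left(-12\right) = \left(-45\right) \left(-12\right) = 540$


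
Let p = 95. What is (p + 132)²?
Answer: 51529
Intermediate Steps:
(p + 132)² = (95 + 132)² = 227² = 51529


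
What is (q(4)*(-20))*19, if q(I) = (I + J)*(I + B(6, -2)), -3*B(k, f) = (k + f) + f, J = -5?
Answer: 3800/3 ≈ 1266.7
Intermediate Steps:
B(k, f) = -2*f/3 - k/3 (B(k, f) = -((k + f) + f)/3 = -((f + k) + f)/3 = -(k + 2*f)/3 = -2*f/3 - k/3)
q(I) = (-5 + I)*(-⅔ + I) (q(I) = (I - 5)*(I + (-⅔*(-2) - ⅓*6)) = (-5 + I)*(I + (4/3 - 2)) = (-5 + I)*(I - ⅔) = (-5 + I)*(-⅔ + I))
(q(4)*(-20))*19 = ((10/3 + 4² - 17/3*4)*(-20))*19 = ((10/3 + 16 - 68/3)*(-20))*19 = -10/3*(-20)*19 = (200/3)*19 = 3800/3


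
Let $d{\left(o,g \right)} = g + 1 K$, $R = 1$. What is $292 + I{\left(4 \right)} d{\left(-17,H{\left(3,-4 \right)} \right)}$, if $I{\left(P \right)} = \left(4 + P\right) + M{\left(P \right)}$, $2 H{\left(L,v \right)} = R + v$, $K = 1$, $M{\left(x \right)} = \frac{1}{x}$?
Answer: $\frac{2303}{8} \approx 287.88$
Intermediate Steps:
$H{\left(L,v \right)} = \frac{1}{2} + \frac{v}{2}$ ($H{\left(L,v \right)} = \frac{1 + v}{2} = \frac{1}{2} + \frac{v}{2}$)
$d{\left(o,g \right)} = 1 + g$ ($d{\left(o,g \right)} = g + 1 \cdot 1 = g + 1 = 1 + g$)
$I{\left(P \right)} = 4 + P + \frac{1}{P}$ ($I{\left(P \right)} = \left(4 + P\right) + \frac{1}{P} = 4 + P + \frac{1}{P}$)
$292 + I{\left(4 \right)} d{\left(-17,H{\left(3,-4 \right)} \right)} = 292 + \left(4 + 4 + \frac{1}{4}\right) \left(1 + \left(\frac{1}{2} + \frac{1}{2} \left(-4\right)\right)\right) = 292 + \left(4 + 4 + \frac{1}{4}\right) \left(1 + \left(\frac{1}{2} - 2\right)\right) = 292 + \frac{33 \left(1 - \frac{3}{2}\right)}{4} = 292 + \frac{33}{4} \left(- \frac{1}{2}\right) = 292 - \frac{33}{8} = \frac{2303}{8}$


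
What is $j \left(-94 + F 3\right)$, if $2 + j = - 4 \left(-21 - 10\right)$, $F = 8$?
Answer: $-8540$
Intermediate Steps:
$j = 122$ ($j = -2 - 4 \left(-21 - 10\right) = -2 - -124 = -2 + 124 = 122$)
$j \left(-94 + F 3\right) = 122 \left(-94 + 8 \cdot 3\right) = 122 \left(-94 + 24\right) = 122 \left(-70\right) = -8540$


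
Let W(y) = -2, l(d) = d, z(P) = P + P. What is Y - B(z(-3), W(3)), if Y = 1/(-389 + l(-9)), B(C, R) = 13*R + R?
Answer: 11143/398 ≈ 27.997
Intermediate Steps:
z(P) = 2*P
B(C, R) = 14*R
Y = -1/398 (Y = 1/(-389 - 9) = 1/(-398) = -1/398 ≈ -0.0025126)
Y - B(z(-3), W(3)) = -1/398 - 14*(-2) = -1/398 - 1*(-28) = -1/398 + 28 = 11143/398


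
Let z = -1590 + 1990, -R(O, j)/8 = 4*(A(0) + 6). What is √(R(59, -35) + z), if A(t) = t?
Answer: 4*√13 ≈ 14.422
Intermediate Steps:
R(O, j) = -192 (R(O, j) = -32*(0 + 6) = -32*6 = -8*24 = -192)
z = 400
√(R(59, -35) + z) = √(-192 + 400) = √208 = 4*√13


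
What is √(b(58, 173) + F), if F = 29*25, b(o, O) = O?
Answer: √898 ≈ 29.967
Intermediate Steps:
F = 725
√(b(58, 173) + F) = √(173 + 725) = √898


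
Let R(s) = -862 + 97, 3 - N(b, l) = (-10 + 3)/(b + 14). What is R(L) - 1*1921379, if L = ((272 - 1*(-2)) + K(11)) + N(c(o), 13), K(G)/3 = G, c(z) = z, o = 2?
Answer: -1922144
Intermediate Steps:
K(G) = 3*G
N(b, l) = 3 + 7/(14 + b) (N(b, l) = 3 - (-10 + 3)/(b + 14) = 3 - (-7)/(14 + b) = 3 + 7/(14 + b))
L = 4967/16 (L = ((272 - 1*(-2)) + 3*11) + (49 + 3*2)/(14 + 2) = ((272 + 2) + 33) + (49 + 6)/16 = (274 + 33) + (1/16)*55 = 307 + 55/16 = 4967/16 ≈ 310.44)
R(s) = -765
R(L) - 1*1921379 = -765 - 1*1921379 = -765 - 1921379 = -1922144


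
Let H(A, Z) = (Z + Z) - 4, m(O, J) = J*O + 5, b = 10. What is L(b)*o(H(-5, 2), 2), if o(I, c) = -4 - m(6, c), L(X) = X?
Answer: -210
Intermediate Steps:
m(O, J) = 5 + J*O
H(A, Z) = -4 + 2*Z (H(A, Z) = 2*Z - 4 = -4 + 2*Z)
o(I, c) = -9 - 6*c (o(I, c) = -4 - (5 + c*6) = -4 - (5 + 6*c) = -4 + (-5 - 6*c) = -9 - 6*c)
L(b)*o(H(-5, 2), 2) = 10*(-9 - 6*2) = 10*(-9 - 12) = 10*(-21) = -210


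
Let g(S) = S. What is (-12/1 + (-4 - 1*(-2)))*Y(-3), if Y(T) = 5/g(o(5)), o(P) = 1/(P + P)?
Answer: -700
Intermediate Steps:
o(P) = 1/(2*P)
Y(T) = 50 (Y(T) = 5/(((½)/5)) = 5/(((½)*(⅕))) = 5/(⅒) = 5*10 = 50)
(-12/1 + (-4 - 1*(-2)))*Y(-3) = (-12/1 + (-4 - 1*(-2)))*50 = (-12*1 + (-4 + 2))*50 = (-12 - 2)*50 = -14*50 = -700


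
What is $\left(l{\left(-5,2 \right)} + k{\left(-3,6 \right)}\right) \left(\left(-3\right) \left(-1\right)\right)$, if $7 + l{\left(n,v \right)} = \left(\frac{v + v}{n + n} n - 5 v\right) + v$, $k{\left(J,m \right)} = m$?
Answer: $-21$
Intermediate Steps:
$l{\left(n,v \right)} = -7 - 3 v$ ($l{\left(n,v \right)} = -7 + \left(\left(\frac{v + v}{n + n} n - 5 v\right) + v\right) = -7 + \left(\left(\frac{2 v}{2 n} n - 5 v\right) + v\right) = -7 + \left(\left(2 v \frac{1}{2 n} n - 5 v\right) + v\right) = -7 + \left(\left(\frac{v}{n} n - 5 v\right) + v\right) = -7 + \left(\left(v - 5 v\right) + v\right) = -7 + \left(- 4 v + v\right) = -7 - 3 v$)
$\left(l{\left(-5,2 \right)} + k{\left(-3,6 \right)}\right) \left(\left(-3\right) \left(-1\right)\right) = \left(\left(-7 - 6\right) + 6\right) \left(\left(-3\right) \left(-1\right)\right) = \left(\left(-7 - 6\right) + 6\right) 3 = \left(-13 + 6\right) 3 = \left(-7\right) 3 = -21$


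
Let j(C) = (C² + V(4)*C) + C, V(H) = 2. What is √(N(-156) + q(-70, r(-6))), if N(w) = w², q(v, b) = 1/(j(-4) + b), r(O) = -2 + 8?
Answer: √2433610/10 ≈ 156.00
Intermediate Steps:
r(O) = 6
j(C) = C² + 3*C (j(C) = (C² + 2*C) + C = C² + 3*C)
q(v, b) = 1/(4 + b) (q(v, b) = 1/(-4*(3 - 4) + b) = 1/(-4*(-1) + b) = 1/(4 + b))
√(N(-156) + q(-70, r(-6))) = √((-156)² + 1/(4 + 6)) = √(24336 + 1/10) = √(24336 + ⅒) = √(243361/10) = √2433610/10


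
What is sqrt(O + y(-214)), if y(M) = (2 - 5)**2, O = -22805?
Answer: 2*I*sqrt(5699) ≈ 150.98*I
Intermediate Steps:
y(M) = 9 (y(M) = (-3)**2 = 9)
sqrt(O + y(-214)) = sqrt(-22805 + 9) = sqrt(-22796) = 2*I*sqrt(5699)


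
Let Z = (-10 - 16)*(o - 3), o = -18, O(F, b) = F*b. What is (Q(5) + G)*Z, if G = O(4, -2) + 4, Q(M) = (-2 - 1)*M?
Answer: -10374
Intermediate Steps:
Q(M) = -3*M
Z = 546 (Z = (-10 - 16)*(-18 - 3) = -26*(-21) = 546)
G = -4 (G = 4*(-2) + 4 = -8 + 4 = -4)
(Q(5) + G)*Z = (-3*5 - 4)*546 = (-15 - 4)*546 = -19*546 = -10374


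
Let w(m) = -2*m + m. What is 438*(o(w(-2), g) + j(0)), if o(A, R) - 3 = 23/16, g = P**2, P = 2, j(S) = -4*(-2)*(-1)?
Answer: -12483/8 ≈ -1560.4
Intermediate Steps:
j(S) = -8 (j(S) = 8*(-1) = -8)
w(m) = -m
g = 4 (g = 2**2 = 4)
o(A, R) = 71/16 (o(A, R) = 3 + 23/16 = 71/16)
438*(o(w(-2), g) + j(0)) = 438*(71/16 - 8) = 438*(-57/16) = -12483/8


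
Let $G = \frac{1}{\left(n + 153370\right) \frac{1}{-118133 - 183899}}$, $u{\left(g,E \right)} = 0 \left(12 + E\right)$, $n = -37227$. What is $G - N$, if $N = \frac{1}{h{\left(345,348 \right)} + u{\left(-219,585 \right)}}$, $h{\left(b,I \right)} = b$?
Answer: $- \frac{2425981}{931845} \approx -2.6034$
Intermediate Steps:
$u{\left(g,E \right)} = 0$
$G = - \frac{7024}{2701}$ ($G = \frac{1}{\left(-37227 + 153370\right) \frac{1}{-118133 - 183899}} = \frac{1}{116143 \frac{1}{-302032}} = \frac{1}{116143 \left(- \frac{1}{302032}\right)} = \frac{1}{- \frac{2701}{7024}} = - \frac{7024}{2701} \approx -2.6005$)
$N = \frac{1}{345}$ ($N = \frac{1}{345 + 0} = \frac{1}{345} \approx 0.0028986$)
$G - N = - \frac{7024}{2701} - \frac{1}{345} = - \frac{2425981}{931845}$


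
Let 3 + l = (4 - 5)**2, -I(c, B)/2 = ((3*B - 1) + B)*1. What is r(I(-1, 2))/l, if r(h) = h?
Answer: 7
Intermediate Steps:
I(c, B) = 2 - 8*B (I(c, B) = -2*((3*B - 1) + B) = -2*((-1 + 3*B) + B) = -2*(-1 + 4*B) = 2 - 8*B)
l = -2 (l = -3 + (4 - 5)**2 = -3 + (-1)**2 = -3 + 1 = -2)
r(I(-1, 2))/l = (2 - 8*2)/(-2) = (2 - 16)*(-1/2) = -14*(-1/2) = 7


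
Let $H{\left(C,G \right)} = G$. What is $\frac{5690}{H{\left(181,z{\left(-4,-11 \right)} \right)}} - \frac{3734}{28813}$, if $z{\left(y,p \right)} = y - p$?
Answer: $\frac{163919832}{201691} \approx 812.73$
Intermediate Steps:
$\frac{5690}{H{\left(181,z{\left(-4,-11 \right)} \right)}} - \frac{3734}{28813} = \frac{5690}{-4 - -11} - \frac{3734}{28813} = \frac{5690}{-4 + 11} - \frac{3734}{28813} = \frac{5690}{7} - \frac{3734}{28813} = \frac{163919832}{201691}$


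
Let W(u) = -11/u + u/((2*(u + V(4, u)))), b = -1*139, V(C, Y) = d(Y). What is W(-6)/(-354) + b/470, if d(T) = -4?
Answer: -75313/249570 ≈ -0.30177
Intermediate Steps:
V(C, Y) = -4
b = -139
W(u) = -11/u + u/(-8 + 2*u) (W(u) = -11/u + u/((2*(u - 4))) = -11/u + u/((2*(-4 + u))) = -11/u + u/(-8 + 2*u))
W(-6)/(-354) + b/470 = ((1/2)*(88 + (-6)**2 - 22*(-6))/(-6*(-4 - 6)))/(-354) - 139/470 = ((1/2)*(-1/6)*(88 + 36 + 132)/(-10))*(-1/354) - 139*1/470 = ((1/2)*(-1/6)*(-1/10)*256)*(-1/354) - 139/470 = (32/15)*(-1/354) - 139/470 = -16/2655 - 139/470 = -75313/249570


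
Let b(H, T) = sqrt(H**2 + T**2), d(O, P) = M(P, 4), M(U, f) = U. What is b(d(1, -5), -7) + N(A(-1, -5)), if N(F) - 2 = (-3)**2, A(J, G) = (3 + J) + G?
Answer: 11 + sqrt(74) ≈ 19.602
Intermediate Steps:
d(O, P) = P
A(J, G) = 3 + G + J
N(F) = 11 (N(F) = 2 + (-3)**2 = 2 + 9 = 11)
b(d(1, -5), -7) + N(A(-1, -5)) = sqrt((-5)**2 + (-7)**2) + 11 = sqrt(25 + 49) + 11 = sqrt(74) + 11 = 11 + sqrt(74)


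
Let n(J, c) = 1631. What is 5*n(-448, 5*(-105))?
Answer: 8155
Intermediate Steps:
5*n(-448, 5*(-105)) = 5*1631 = 8155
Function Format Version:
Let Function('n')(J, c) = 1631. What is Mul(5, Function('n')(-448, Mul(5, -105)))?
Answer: 8155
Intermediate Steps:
Mul(5, Function('n')(-448, Mul(5, -105))) = Mul(5, 1631) = 8155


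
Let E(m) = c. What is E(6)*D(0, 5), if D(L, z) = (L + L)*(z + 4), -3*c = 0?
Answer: 0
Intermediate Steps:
c = 0 (c = -⅓*0 = 0)
D(L, z) = 2*L*(4 + z) (D(L, z) = (2*L)*(4 + z) = 2*L*(4 + z))
E(m) = 0
E(6)*D(0, 5) = 0*(2*0*(4 + 5)) = 0*(2*0*9) = 0*0 = 0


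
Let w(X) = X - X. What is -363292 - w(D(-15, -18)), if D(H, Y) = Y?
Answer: -363292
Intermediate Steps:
w(X) = 0
-363292 - w(D(-15, -18)) = -363292 - 1*0 = -363292 + 0 = -363292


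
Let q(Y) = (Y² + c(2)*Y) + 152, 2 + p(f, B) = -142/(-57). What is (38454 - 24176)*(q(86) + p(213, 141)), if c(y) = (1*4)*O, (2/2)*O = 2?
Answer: 6703235440/57 ≈ 1.1760e+8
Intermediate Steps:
O = 2
p(f, B) = 28/57 (p(f, B) = -2 - 142/(-57) = -2 - 142*(-1/57) = -2 + 142/57 = 28/57)
c(y) = 8 (c(y) = (1*4)*2 = 4*2 = 8)
q(Y) = 152 + Y² + 8*Y (q(Y) = (Y² + 8*Y) + 152 = 152 + Y² + 8*Y)
(38454 - 24176)*(q(86) + p(213, 141)) = (38454 - 24176)*((152 + 86² + 8*86) + 28/57) = 14278*((152 + 7396 + 688) + 28/57) = 14278*(8236 + 28/57) = 14278*(469480/57) = 6703235440/57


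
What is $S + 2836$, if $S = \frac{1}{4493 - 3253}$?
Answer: $\frac{3516641}{1240} \approx 2836.0$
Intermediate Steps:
$S = \frac{1}{1240} \approx 0.00080645$
$S + 2836 = \frac{1}{1240} + 2836 = \frac{3516641}{1240}$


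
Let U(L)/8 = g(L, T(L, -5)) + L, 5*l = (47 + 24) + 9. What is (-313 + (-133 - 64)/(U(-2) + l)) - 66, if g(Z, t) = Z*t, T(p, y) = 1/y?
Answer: -7049/16 ≈ -440.56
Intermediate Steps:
l = 16 (l = ((47 + 24) + 9)/5 = (71 + 9)/5 = (⅕)*80 = 16)
U(L) = 32*L/5 (U(L) = 8*(L/(-5) + L) = 8*(L*(-⅕) + L) = 8*(-L/5 + L) = 8*(4*L/5) = 32*L/5)
(-313 + (-133 - 64)/(U(-2) + l)) - 66 = (-313 + (-133 - 64)/((32/5)*(-2) + 16)) - 66 = (-313 - 197/(-64/5 + 16)) - 66 = (-313 - 197/16/5) - 66 = (-313 - 197*5/16) - 66 = (-313 - 985/16) - 66 = -5993/16 - 66 = -7049/16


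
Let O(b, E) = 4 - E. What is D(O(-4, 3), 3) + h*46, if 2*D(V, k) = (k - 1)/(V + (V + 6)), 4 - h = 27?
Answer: -8463/8 ≈ -1057.9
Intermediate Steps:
h = -23 (h = 4 - 1*27 = 4 - 27 = -23)
D(V, k) = (-1 + k)/(2*(6 + 2*V)) (D(V, k) = ((k - 1)/(V + (V + 6)))/2 = ((-1 + k)/(V + (6 + V)))/2 = ((-1 + k)/(6 + 2*V))/2 = (-1 + k)/(2*(6 + 2*V)))
D(O(-4, 3), 3) + h*46 = (-1 + 3)/(4*(3 + (4 - 1*3))) - 23*46 = (1/4)*2/(3 + (4 - 3)) - 1058 = (1/4)*2/(3 + 1) - 1058 = (1/4)*2/4 - 1058 = (1/4)*(1/4)*2 - 1058 = 1/8 - 1058 = -8463/8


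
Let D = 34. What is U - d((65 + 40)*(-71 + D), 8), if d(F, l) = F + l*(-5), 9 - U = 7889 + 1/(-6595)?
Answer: -26083224/6595 ≈ -3955.0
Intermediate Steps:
U = -51968599/6595 (U = 9 - (7889 + 1/(-6595)) = 9 - (7889 - 1/6595) = 9 - 1*52027954/6595 = 9 - 52027954/6595 = -51968599/6595 ≈ -7880.0)
d(F, l) = F - 5*l
U - d((65 + 40)*(-71 + D), 8) = -51968599/6595 - ((65 + 40)*(-71 + 34) - 5*8) = -51968599/6595 - (105*(-37) - 40) = -51968599/6595 - (-3885 - 40) = -51968599/6595 - 1*(-3925) = -51968599/6595 + 3925 = -26083224/6595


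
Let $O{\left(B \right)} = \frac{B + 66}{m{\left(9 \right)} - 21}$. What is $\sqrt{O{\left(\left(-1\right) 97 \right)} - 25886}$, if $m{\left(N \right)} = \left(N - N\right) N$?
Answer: $\frac{5 i \sqrt{456603}}{21} \approx 160.89 i$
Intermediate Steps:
$m{\left(N \right)} = 0$ ($m{\left(N \right)} = 0 N = 0$)
$O{\left(B \right)} = - \frac{22}{7} - \frac{B}{21}$ ($O{\left(B \right)} = \frac{B + 66}{0 - 21} = \frac{66 + B}{-21} = \left(66 + B\right) \left(- \frac{1}{21}\right) = - \frac{22}{7} - \frac{B}{21}$)
$\sqrt{O{\left(\left(-1\right) 97 \right)} - 25886} = \sqrt{\left(- \frac{22}{7} - \frac{\left(-1\right) 97}{21}\right) - 25886} = \sqrt{\left(- \frac{22}{7} - - \frac{97}{21}\right) - 25886} = \sqrt{\left(- \frac{22}{7} + \frac{97}{21}\right) - 25886} = \sqrt{\frac{31}{21} - 25886} = \sqrt{- \frac{543575}{21}} = \frac{5 i \sqrt{456603}}{21}$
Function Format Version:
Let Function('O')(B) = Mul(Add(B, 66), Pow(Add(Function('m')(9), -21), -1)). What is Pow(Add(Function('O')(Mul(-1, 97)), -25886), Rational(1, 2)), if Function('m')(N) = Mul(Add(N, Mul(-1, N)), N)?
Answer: Mul(Rational(5, 21), I, Pow(456603, Rational(1, 2))) ≈ Mul(160.89, I)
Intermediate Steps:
Function('m')(N) = 0 (Function('m')(N) = Mul(0, N) = 0)
Function('O')(B) = Add(Rational(-22, 7), Mul(Rational(-1, 21), B)) (Function('O')(B) = Mul(Add(B, 66), Pow(Add(0, -21), -1)) = Mul(Add(66, B), Pow(-21, -1)) = Mul(Add(66, B), Rational(-1, 21)) = Add(Rational(-22, 7), Mul(Rational(-1, 21), B)))
Pow(Add(Function('O')(Mul(-1, 97)), -25886), Rational(1, 2)) = Pow(Add(Add(Rational(-22, 7), Mul(Rational(-1, 21), Mul(-1, 97))), -25886), Rational(1, 2)) = Pow(Add(Add(Rational(-22, 7), Mul(Rational(-1, 21), -97)), -25886), Rational(1, 2)) = Pow(Add(Add(Rational(-22, 7), Rational(97, 21)), -25886), Rational(1, 2)) = Pow(Add(Rational(31, 21), -25886), Rational(1, 2)) = Pow(Rational(-543575, 21), Rational(1, 2)) = Mul(Rational(5, 21), I, Pow(456603, Rational(1, 2)))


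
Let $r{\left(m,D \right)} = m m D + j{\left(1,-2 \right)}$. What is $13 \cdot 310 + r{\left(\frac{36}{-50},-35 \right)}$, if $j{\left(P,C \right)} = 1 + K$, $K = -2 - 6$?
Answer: $\frac{500607}{125} \approx 4004.9$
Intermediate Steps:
$K = -8$ ($K = -2 - 6 = -8$)
$j{\left(P,C \right)} = -7$ ($j{\left(P,C \right)} = 1 - 8 = -7$)
$r{\left(m,D \right)} = -7 + D m^{2}$ ($r{\left(m,D \right)} = m m D - 7 = m^{2} D - 7 = D m^{2} - 7 = -7 + D m^{2}$)
$13 \cdot 310 + r{\left(\frac{36}{-50},-35 \right)} = 13 \cdot 310 - \left(7 + 35 \left(\frac{36}{-50}\right)^{2}\right) = 4030 - \left(7 + 35 \left(36 \left(- \frac{1}{50}\right)\right)^{2}\right) = 4030 - \left(7 + 35 \left(- \frac{18}{25}\right)^{2}\right) = 4030 - \frac{3143}{125} = \frac{500607}{125}$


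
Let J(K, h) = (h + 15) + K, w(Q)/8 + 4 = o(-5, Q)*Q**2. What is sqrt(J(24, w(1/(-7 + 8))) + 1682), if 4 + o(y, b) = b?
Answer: 3*sqrt(185) ≈ 40.804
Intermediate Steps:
o(y, b) = -4 + b
w(Q) = -32 + 8*Q**2*(-4 + Q) (w(Q) = -32 + 8*((-4 + Q)*Q**2) = -32 + 8*(Q**2*(-4 + Q)) = -32 + 8*Q**2*(-4 + Q))
J(K, h) = 15 + K + h (J(K, h) = (15 + h) + K = 15 + K + h)
sqrt(J(24, w(1/(-7 + 8))) + 1682) = sqrt((15 + 24 + (-32 + 8*(1/(-7 + 8))**2*(-4 + 1/(-7 + 8)))) + 1682) = sqrt((15 + 24 + (-32 + 8*(1/1)**2*(-4 + 1/1))) + 1682) = sqrt((15 + 24 + (-32 + 8*1**2*(-4 + 1))) + 1682) = sqrt((15 + 24 + (-32 + 8*1*(-3))) + 1682) = sqrt((15 + 24 + (-32 - 24)) + 1682) = sqrt((15 + 24 - 56) + 1682) = sqrt(-17 + 1682) = sqrt(1665) = 3*sqrt(185)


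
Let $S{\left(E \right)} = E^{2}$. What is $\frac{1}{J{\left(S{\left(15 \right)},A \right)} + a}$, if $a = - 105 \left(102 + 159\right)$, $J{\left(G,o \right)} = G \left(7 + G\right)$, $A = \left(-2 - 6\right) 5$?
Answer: $\frac{1}{24795} \approx 4.0331 \cdot 10^{-5}$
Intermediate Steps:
$A = -40$ ($A = \left(-8\right) 5 = -40$)
$a = -27405$ ($a = \left(-105\right) 261 = -27405$)
$\frac{1}{J{\left(S{\left(15 \right)},A \right)} + a} = \frac{1}{15^{2} \left(7 + 15^{2}\right) - 27405} = \frac{1}{225 \left(7 + 225\right) - 27405} = \frac{1}{225 \cdot 232 - 27405} = \frac{1}{52200 - 27405} = \frac{1}{24795}$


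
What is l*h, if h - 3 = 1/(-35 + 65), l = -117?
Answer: -3549/10 ≈ -354.90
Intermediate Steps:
h = 91/30 (h = 3 + 1/(-35 + 65) = 3 + 1/30 = 91/30 ≈ 3.0333)
l*h = -117*91/30 = -3549/10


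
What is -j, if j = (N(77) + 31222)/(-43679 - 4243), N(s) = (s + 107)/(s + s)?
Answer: 1202093/1844997 ≈ 0.65154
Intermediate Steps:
N(s) = (107 + s)/(2*s) (N(s) = (107 + s)/((2*s)) = (107 + s)*(1/(2*s)) = (107 + s)/(2*s))
j = -1202093/1844997 (j = ((½)*(107 + 77)/77 + 31222)/(-43679 - 4243) = ((½)*(1/77)*184 + 31222)/(-47922) = (92/77 + 31222)*(-1/47922) = (2404186/77)*(-1/47922) = -1202093/1844997 ≈ -0.65154)
-j = -1*(-1202093/1844997) = 1202093/1844997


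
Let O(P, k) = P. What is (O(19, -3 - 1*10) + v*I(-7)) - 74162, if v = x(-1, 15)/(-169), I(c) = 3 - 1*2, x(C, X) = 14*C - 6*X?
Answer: -963851/13 ≈ -74142.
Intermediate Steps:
x(C, X) = -6*X + 14*C
I(c) = 1 (I(c) = 3 - 2 = 1)
v = 8/13 (v = (-6*15 + 14*(-1))/(-169) = (-90 - 14)*(-1/169) = -104*(-1/169) = 8/13 ≈ 0.61539)
(O(19, -3 - 1*10) + v*I(-7)) - 74162 = (19 + (8/13)*1) - 74162 = (19 + 8/13) - 74162 = 255/13 - 74162 = -963851/13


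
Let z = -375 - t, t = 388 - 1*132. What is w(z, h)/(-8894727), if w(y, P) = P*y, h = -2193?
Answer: -461261/2964909 ≈ -0.15557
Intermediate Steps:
t = 256 (t = 388 - 132 = 256)
z = -631 (z = -375 - 1*256 = -375 - 256 = -631)
w(z, h)/(-8894727) = -2193*(-631)/(-8894727) = 1383783*(-1/8894727) = -461261/2964909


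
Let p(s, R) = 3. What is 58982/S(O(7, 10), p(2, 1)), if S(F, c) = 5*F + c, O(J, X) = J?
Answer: 29491/19 ≈ 1552.2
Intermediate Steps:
S(F, c) = c + 5*F
58982/S(O(7, 10), p(2, 1)) = 58982/(3 + 5*7) = 58982/(3 + 35) = 58982/38 = 58982*(1/38) = 29491/19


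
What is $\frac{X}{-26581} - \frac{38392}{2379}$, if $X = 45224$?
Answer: $- \frac{1128085648}{63236199} \approx -17.839$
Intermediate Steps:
$\frac{X}{-26581} - \frac{38392}{2379} = \frac{45224}{-26581} - \frac{38392}{2379} = 45224 \left(- \frac{1}{26581}\right) - \frac{38392}{2379} = - \frac{45224}{26581} - \frac{38392}{2379} = - \frac{1128085648}{63236199}$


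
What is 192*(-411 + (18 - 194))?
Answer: -112704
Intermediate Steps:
192*(-411 + (18 - 194)) = 192*(-411 - 176) = 192*(-587) = -112704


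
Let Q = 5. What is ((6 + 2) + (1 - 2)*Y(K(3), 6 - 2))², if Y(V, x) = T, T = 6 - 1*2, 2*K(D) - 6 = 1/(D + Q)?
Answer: 16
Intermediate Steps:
K(D) = 3 + 1/(2*(5 + D)) (K(D) = 3 + 1/(2*(D + 5)) = 3 + 1/(2*(5 + D)))
T = 4 (T = 6 - 2 = 4)
Y(V, x) = 4
((6 + 2) + (1 - 2)*Y(K(3), 6 - 2))² = ((6 + 2) + (1 - 2)*4)² = (8 - 1*4)² = (8 - 4)² = 4² = 16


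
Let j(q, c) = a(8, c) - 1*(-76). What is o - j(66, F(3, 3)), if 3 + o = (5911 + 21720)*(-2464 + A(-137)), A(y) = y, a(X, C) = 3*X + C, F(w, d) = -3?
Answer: -71868331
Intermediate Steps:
a(X, C) = C + 3*X
o = -71868234 (o = -3 + (5911 + 21720)*(-2464 - 137) = -3 + 27631*(-2601) = -3 - 71868231 = -71868234)
j(q, c) = 100 + c (j(q, c) = (c + 3*8) - 1*(-76) = (c + 24) + 76 = (24 + c) + 76 = 100 + c)
o - j(66, F(3, 3)) = -71868234 - (100 - 3) = -71868234 - 1*97 = -71868234 - 97 = -71868331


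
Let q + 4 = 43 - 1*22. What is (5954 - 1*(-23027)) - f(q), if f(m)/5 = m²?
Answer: 27536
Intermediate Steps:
q = 17 (q = -4 + (43 - 1*22) = -4 + (43 - 22) = -4 + 21 = 17)
f(m) = 5*m²
(5954 - 1*(-23027)) - f(q) = (5954 - 1*(-23027)) - 5*17² = (5954 + 23027) - 5*289 = 28981 - 1*1445 = 28981 - 1445 = 27536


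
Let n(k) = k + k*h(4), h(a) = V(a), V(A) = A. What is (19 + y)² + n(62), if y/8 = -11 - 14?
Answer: 33071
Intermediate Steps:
y = -200 (y = 8*(-11 - 14) = 8*(-25) = -200)
h(a) = a
n(k) = 5*k (n(k) = k + k*4 = k + 4*k = 5*k)
(19 + y)² + n(62) = (19 - 200)² + 5*62 = (-181)² + 310 = 32761 + 310 = 33071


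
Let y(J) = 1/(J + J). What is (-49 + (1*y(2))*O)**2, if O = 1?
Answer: 38025/16 ≈ 2376.6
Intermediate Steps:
y(J) = 1/(2*J)
(-49 + (1*y(2))*O)**2 = (-49 + (1*((1/2)/2))*1)**2 = (-49 + (1*((1/2)*(1/2)))*1)**2 = (-49 + (1*(1/4))*1)**2 = (-49 + (1/4)*1)**2 = (-49 + 1/4)**2 = (-195/4)**2 = 38025/16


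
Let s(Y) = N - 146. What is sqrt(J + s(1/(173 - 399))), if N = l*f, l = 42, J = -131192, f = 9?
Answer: 4*I*sqrt(8185) ≈ 361.88*I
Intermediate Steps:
N = 378 (N = 42*9 = 378)
s(Y) = 232 (s(Y) = 378 - 146 = 232)
sqrt(J + s(1/(173 - 399))) = sqrt(-131192 + 232) = sqrt(-130960) = 4*I*sqrt(8185)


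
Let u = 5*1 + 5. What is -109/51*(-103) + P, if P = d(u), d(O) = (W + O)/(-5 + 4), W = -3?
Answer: 10870/51 ≈ 213.14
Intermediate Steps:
u = 10 (u = 5 + 5 = 10)
d(O) = 3 - O (d(O) = (-3 + O)/(-5 + 4) = (-3 + O)/(-1) = (-3 + O)*(-1) = 3 - O)
P = -7 (P = 3 - 1*10 = 3 - 10 = -7)
-109/51*(-103) + P = -109/51*(-103) - 7 = 11227/51 - 7 = 10870/51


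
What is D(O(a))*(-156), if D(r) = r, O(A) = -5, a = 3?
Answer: 780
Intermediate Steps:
D(O(a))*(-156) = -5*(-156) = 780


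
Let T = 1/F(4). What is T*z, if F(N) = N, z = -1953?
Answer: -1953/4 ≈ -488.25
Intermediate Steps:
T = 1/4 ≈ 0.25000
T*z = (1/4)*(-1953) = -1953/4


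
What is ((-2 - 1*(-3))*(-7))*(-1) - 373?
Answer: -366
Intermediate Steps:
((-2 - 1*(-3))*(-7))*(-1) - 373 = ((-2 + 3)*(-7))*(-1) - 373 = (1*(-7))*(-1) - 373 = -7*(-1) - 373 = 7 - 373 = -366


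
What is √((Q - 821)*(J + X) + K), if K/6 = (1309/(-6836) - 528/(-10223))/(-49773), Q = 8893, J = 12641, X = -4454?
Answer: √22210171324919539013098896786190/579726272474 ≈ 8129.3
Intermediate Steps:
K = 9772499/579726272474 (K = 6*((1309/(-6836) - 528/(-10223))/(-49773)) = 6*((1309*(-1/6836) - 528*(-1/10223))*(-1/49773)) = 6*((-1309/6836 + 528/10223)*(-1/49773)) = 6*(-9772499/69884428*(-1/49773)) = 6*(9772499/3478357634844) = 9772499/579726272474 ≈ 1.6857e-5)
√((Q - 821)*(J + X) + K) = √((8893 - 821)*(12641 - 4454) + 9772499/579726272474) = √(8072*8187 + 9772499/579726272474) = √(66085464 + 9772499/579726272474) = √(38311479709444490435/579726272474) = √22210171324919539013098896786190/579726272474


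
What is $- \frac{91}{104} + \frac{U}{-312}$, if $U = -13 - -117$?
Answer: $- \frac{29}{24} \approx -1.2083$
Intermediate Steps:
$U = 104$ ($U = -13 + 117 = 104$)
$- \frac{91}{104} + \frac{U}{-312} = - \frac{91}{104} + \frac{104}{-312} = \left(-91\right) \frac{1}{104} + 104 \left(- \frac{1}{312}\right) = - \frac{7}{8} - \frac{1}{3} = - \frac{29}{24}$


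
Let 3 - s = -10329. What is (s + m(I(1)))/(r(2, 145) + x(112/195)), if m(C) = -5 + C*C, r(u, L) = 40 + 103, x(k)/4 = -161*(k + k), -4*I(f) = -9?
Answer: -32236035/1861936 ≈ -17.313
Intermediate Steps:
s = 10332 (s = 3 - 1*(-10329) = 3 + 10329 = 10332)
I(f) = 9/4 (I(f) = -¼*(-9) = 9/4)
x(k) = -1288*k (x(k) = 4*(-161*(k + k)) = 4*(-322*k) = -1288*k)
r(u, L) = 143
m(C) = -5 + C²
(s + m(I(1)))/(r(2, 145) + x(112/195)) = (10332 + (-5 + (9/4)²))/(143 - 144256/195) = (10332 + (-5 + 81/16))/(143 - 144256/195) = (10332 + 1/16)/(143 - 1288*112/195) = 165313/(16*(143 - 144256/195)) = 165313/(16*(-116371/195)) = (165313/16)*(-195/116371) = -32236035/1861936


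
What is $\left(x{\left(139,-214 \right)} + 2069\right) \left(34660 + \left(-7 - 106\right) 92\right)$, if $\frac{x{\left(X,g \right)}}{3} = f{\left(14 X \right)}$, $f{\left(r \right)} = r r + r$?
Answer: $275849044920$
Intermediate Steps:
$f{\left(r \right)} = r + r^{2}$ ($f{\left(r \right)} = r^{2} + r = r + r^{2}$)
$x{\left(X,g \right)} = 42 X \left(1 + 14 X\right)$ ($x{\left(X,g \right)} = 3 \cdot 14 X \left(1 + 14 X\right) = 42 X \left(1 + 14 X\right)$)
$\left(x{\left(139,-214 \right)} + 2069\right) \left(34660 + \left(-7 - 106\right) 92\right) = \left(42 \cdot 139 \left(1 + 14 \cdot 139\right) + 2069\right) \left(34660 + \left(-7 - 106\right) 92\right) = \left(42 \cdot 139 \left(1 + 1946\right) + 2069\right) \left(34660 - 10396\right) = \left(42 \cdot 139 \cdot 1947 + 2069\right) \left(34660 - 10396\right) = \left(11366586 + 2069\right) 24264 = 11368655 \cdot 24264 = 275849044920$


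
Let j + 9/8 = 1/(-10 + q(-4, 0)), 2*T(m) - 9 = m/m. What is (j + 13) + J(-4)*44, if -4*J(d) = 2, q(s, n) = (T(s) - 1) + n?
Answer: -247/24 ≈ -10.292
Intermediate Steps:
T(m) = 5 (T(m) = 9/2 + (m/m)/2 = 9/2 + (1/2)*1 = 9/2 + 1/2 = 5)
q(s, n) = 4 + n (q(s, n) = (5 - 1) + n = 4 + n)
J(d) = -1/2 (J(d) = -1/4*2 = -1/2)
j = -31/24 (j = -9/8 + 1/(-10 + (4 + 0)) = -9/8 + 1/(-10 + 4) = -9/8 + 1/(-6) = -9/8 - 1/6 = -31/24 ≈ -1.2917)
(j + 13) + J(-4)*44 = (-31/24 + 13) - 1/2*44 = 281/24 - 22 = -247/24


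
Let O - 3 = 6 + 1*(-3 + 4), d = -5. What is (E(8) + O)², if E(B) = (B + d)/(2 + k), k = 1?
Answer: 121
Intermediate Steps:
E(B) = -5/3 + B/3 (E(B) = (B - 5)/(2 + 1) = (-5 + B)/3 = (-5 + B)*(⅓) = -5/3 + B/3)
O = 10 (O = 3 + (6 + 1*(-3 + 4)) = 3 + (6 + 1*1) = 3 + (6 + 1) = 3 + 7 = 10)
(E(8) + O)² = ((-5/3 + (⅓)*8) + 10)² = ((-5/3 + 8/3) + 10)² = (1 + 10)² = 11² = 121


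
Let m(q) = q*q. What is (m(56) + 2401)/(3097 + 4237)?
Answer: 5537/7334 ≈ 0.75498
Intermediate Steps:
m(q) = q**2
(m(56) + 2401)/(3097 + 4237) = (56**2 + 2401)/(3097 + 4237) = (3136 + 2401)/7334 = 5537*(1/7334) = 5537/7334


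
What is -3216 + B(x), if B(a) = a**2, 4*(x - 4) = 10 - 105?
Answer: -45215/16 ≈ -2825.9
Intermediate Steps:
x = -79/4 (x = 4 + (10 - 105)/4 = 4 + (1/4)*(-95) = 4 - 95/4 = -79/4 ≈ -19.750)
-3216 + B(x) = -3216 + (-79/4)**2 = -3216 + 6241/16 = -45215/16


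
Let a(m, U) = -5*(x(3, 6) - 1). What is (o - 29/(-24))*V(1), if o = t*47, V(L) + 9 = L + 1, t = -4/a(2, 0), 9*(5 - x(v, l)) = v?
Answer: -105917/1320 ≈ -80.240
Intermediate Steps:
x(v, l) = 5 - v/9
a(m, U) = -55/3 (a(m, U) = -5*((5 - ⅑*3) - 1) = -5*((5 - ⅓) - 1) = -5*(14/3 - 1) = -5*11/3 = -55/3)
t = 12/55 (t = -4/(-55/3) = -4*(-3/55) = 12/55 ≈ 0.21818)
V(L) = -8 + L (V(L) = -9 + (L + 1) = -9 + (1 + L) = -8 + L)
o = 564/55 (o = (12/55)*47 = 564/55 ≈ 10.255)
(o - 29/(-24))*V(1) = (564/55 - 29/(-24))*(-8 + 1) = (564/55 - 29*(-1/24))*(-7) = (564/55 + 29/24)*(-7) = (15131/1320)*(-7) = -105917/1320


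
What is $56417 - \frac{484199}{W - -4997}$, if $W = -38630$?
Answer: $\frac{1897957160}{33633} \approx 56431.0$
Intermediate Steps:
$56417 - \frac{484199}{W - -4997} = 56417 - \frac{484199}{-38630 - -4997} = 56417 - \frac{484199}{-38630 + 4997} = 56417 - \frac{484199}{-33633} = 56417 - - \frac{484199}{33633} = 56417 + \frac{484199}{33633} = \frac{1897957160}{33633}$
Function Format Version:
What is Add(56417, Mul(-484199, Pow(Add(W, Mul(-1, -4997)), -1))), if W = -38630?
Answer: Rational(1897957160, 33633) ≈ 56431.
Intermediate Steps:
Add(56417, Mul(-484199, Pow(Add(W, Mul(-1, -4997)), -1))) = Add(56417, Mul(-484199, Pow(Add(-38630, Mul(-1, -4997)), -1))) = Add(56417, Mul(-484199, Pow(Add(-38630, 4997), -1))) = Add(56417, Mul(-484199, Pow(-33633, -1))) = Add(56417, Mul(-484199, Rational(-1, 33633))) = Add(56417, Rational(484199, 33633)) = Rational(1897957160, 33633)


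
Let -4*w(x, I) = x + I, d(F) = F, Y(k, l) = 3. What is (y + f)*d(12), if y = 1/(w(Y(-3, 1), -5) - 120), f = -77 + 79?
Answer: 5712/239 ≈ 23.900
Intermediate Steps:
f = 2
w(x, I) = -I/4 - x/4 (w(x, I) = -(x + I)/4 = -(I + x)/4 = -I/4 - x/4)
y = -2/239 (y = 1/((-¼*(-5) - ¼*3) - 120) = 1/((5/4 - ¾) - 120) = 1/(½ - 120) = 1/(-239/2) = -2/239 ≈ -0.0083682)
(y + f)*d(12) = (-2/239 + 2)*12 = (476/239)*12 = 5712/239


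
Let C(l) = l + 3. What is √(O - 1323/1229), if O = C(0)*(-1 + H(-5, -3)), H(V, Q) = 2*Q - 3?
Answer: I*√46939197/1229 ≈ 5.5746*I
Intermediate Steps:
H(V, Q) = -3 + 2*Q
C(l) = 3 + l
O = -30 (O = (3 + 0)*(-1 + (-3 + 2*(-3))) = 3*(-1 + (-3 - 6)) = 3*(-1 - 9) = 3*(-10) = -30)
√(O - 1323/1229) = √(-30 - 1323/1229) = √(-38193/1229) = I*√46939197/1229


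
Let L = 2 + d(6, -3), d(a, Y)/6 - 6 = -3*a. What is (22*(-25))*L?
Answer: 38500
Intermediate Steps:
d(a, Y) = 36 - 18*a (d(a, Y) = 36 + 6*(-3*a) = 36 - 18*a)
L = -70 (L = 2 + (36 - 18*6) = 2 + (36 - 108) = 2 - 72 = -70)
(22*(-25))*L = (22*(-25))*(-70) = -550*(-70) = 38500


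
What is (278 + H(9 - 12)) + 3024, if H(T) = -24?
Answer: 3278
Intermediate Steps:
(278 + H(9 - 12)) + 3024 = (278 - 24) + 3024 = 254 + 3024 = 3278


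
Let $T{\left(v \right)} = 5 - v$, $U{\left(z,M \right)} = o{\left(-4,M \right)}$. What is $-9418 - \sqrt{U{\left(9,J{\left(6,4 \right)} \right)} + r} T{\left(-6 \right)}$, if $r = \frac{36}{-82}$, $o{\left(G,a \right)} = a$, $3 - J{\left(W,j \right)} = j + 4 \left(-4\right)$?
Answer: $-9418 - \frac{11 \sqrt{24477}}{41} \approx -9460.0$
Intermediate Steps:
$J{\left(W,j \right)} = 19 - j$ ($J{\left(W,j \right)} = 3 - \left(j + 4 \left(-4\right)\right) = 3 - \left(j - 16\right) = 3 - \left(-16 + j\right) = 19 - j$)
$U{\left(z,M \right)} = M$
$r = - \frac{18}{41}$ ($r = 36 \left(- \frac{1}{82}\right) = - \frac{18}{41} \approx -0.43902$)
$-9418 - \sqrt{U{\left(9,J{\left(6,4 \right)} \right)} + r} T{\left(-6 \right)} = -9418 - \sqrt{\left(19 - 4\right) - \frac{18}{41}} \left(5 - -6\right) = -9418 - \sqrt{\left(19 - 4\right) - \frac{18}{41}} \left(5 + 6\right) = -9418 - \sqrt{15 - \frac{18}{41}} \cdot 11 = -9418 - \sqrt{\frac{597}{41}} \cdot 11 = -9418 - \frac{\sqrt{24477}}{41} \cdot 11 = -9418 - \frac{11 \sqrt{24477}}{41}$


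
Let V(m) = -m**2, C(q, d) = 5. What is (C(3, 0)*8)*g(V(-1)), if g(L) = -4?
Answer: -160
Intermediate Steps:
(C(3, 0)*8)*g(V(-1)) = (5*8)*(-4) = 40*(-4) = -160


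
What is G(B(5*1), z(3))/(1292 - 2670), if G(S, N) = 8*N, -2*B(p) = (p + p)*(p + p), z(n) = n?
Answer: -12/689 ≈ -0.017417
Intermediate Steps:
B(p) = -2*p**2 (B(p) = -(p + p)*(p + p)/2 = -2*p*2*p/2 = -2*p**2)
G(B(5*1), z(3))/(1292 - 2670) = (8*3)/(1292 - 2670) = 24/(-1378) = -1/1378*24 = -12/689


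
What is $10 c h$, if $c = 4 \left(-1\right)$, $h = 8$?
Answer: $-320$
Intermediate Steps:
$c = -4$
$10 c h = 10 \left(-4\right) 8 = \left(-40\right) 8 = -320$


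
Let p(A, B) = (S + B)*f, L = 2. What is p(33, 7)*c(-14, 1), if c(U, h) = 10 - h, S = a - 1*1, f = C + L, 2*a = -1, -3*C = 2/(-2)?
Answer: 231/2 ≈ 115.50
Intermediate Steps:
C = ⅓ (C = -2/(3*(-2)) = -2*(-1)/(3*2) = -⅓*(-1) = ⅓ ≈ 0.33333)
a = -½ (a = (½)*(-1) = -½ ≈ -0.50000)
f = 7/3 (f = ⅓ + 2 = 7/3 ≈ 2.3333)
S = -3/2 (S = -½ - 1*1 = -½ - 1 = -3/2 ≈ -1.5000)
p(A, B) = -7/2 + 7*B/3 (p(A, B) = (-3/2 + B)*(7/3) = -7/2 + 7*B/3)
p(33, 7)*c(-14, 1) = (-7/2 + (7/3)*7)*(10 - 1*1) = (-7/2 + 49/3)*(10 - 1) = (77/6)*9 = 231/2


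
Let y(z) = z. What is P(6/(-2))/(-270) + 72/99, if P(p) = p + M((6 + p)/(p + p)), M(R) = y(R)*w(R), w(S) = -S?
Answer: 8783/11880 ≈ 0.73931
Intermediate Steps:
M(R) = -R² (M(R) = R*(-R) = -R²)
P(p) = p - (6 + p)²/(4*p²) (P(p) = p - ((6 + p)/(p + p))² = p - ((6 + p)/((2*p)))² = p - ((6 + p)*(1/(2*p)))² = p - ((6 + p)/(2*p))² = p - (6 + p)²/(4*p²))
P(6/(-2))/(-270) + 72/99 = (6/(-2) - (6 + 6/(-2))²/(4*(6/(-2))²))/(-270) + 72/99 = (6*(-½) - (6 + 6*(-½))²/(4*(6*(-½))²))*(-1/270) + 72*(1/99) = (-3 - ¼*(6 - 3)²/(-3)²)*(-1/270) + 8/11 = (-3 - ¼*⅑*3²)*(-1/270) + 8/11 = (-3 - ¼*⅑*9)*(-1/270) + 8/11 = (-3 - ¼)*(-1/270) + 8/11 = -13/4*(-1/270) + 8/11 = 13/1080 + 8/11 = 8783/11880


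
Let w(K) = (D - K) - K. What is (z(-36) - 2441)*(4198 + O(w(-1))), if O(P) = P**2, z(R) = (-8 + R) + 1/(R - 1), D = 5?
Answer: -390494662/37 ≈ -1.0554e+7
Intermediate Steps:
w(K) = 5 - 2*K (w(K) = (5 - K) - K = 5 - 2*K)
z(R) = -8 + R + 1/(-1 + R) (z(R) = (-8 + R) + 1/(-1 + R) = -8 + R + 1/(-1 + R))
(z(-36) - 2441)*(4198 + O(w(-1))) = ((9 + (-36)**2 - 9*(-36))/(-1 - 36) - 2441)*(4198 + (5 - 2*(-1))**2) = ((9 + 1296 + 324)/(-37) - 2441)*(4198 + (5 + 2)**2) = (-1/37*1629 - 2441)*(4198 + 7**2) = (-1629/37 - 2441)*(4198 + 49) = -91946/37*4247 = -390494662/37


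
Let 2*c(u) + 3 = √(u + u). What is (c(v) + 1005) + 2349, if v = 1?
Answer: 6705/2 + √2/2 ≈ 3353.2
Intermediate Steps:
c(u) = -3/2 + √2*√u/2 (c(u) = -3/2 + √(u + u)/2 = -3/2 + √(2*u)/2 = -3/2 + (√2*√u)/2 = -3/2 + √2*√u/2)
(c(v) + 1005) + 2349 = ((-3/2 + √2*√1/2) + 1005) + 2349 = ((-3/2 + (½)*√2*1) + 1005) + 2349 = ((-3/2 + √2/2) + 1005) + 2349 = (2007/2 + √2/2) + 2349 = 6705/2 + √2/2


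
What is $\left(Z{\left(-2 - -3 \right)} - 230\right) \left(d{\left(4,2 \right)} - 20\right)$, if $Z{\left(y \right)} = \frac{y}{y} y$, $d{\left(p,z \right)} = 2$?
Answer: $4122$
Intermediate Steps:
$Z{\left(y \right)} = y$ ($Z{\left(y \right)} = 1 y = y$)
$\left(Z{\left(-2 - -3 \right)} - 230\right) \left(d{\left(4,2 \right)} - 20\right) = \left(\left(-2 - -3\right) - 230\right) \left(2 - 20\right) = \left(\left(-2 + 3\right) - 230\right) \left(-18\right) = \left(1 - 230\right) \left(-18\right) = \left(-229\right) \left(-18\right) = 4122$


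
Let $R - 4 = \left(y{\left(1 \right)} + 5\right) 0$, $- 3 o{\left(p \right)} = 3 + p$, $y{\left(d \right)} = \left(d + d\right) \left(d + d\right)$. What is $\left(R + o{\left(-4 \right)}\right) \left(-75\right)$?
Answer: $-325$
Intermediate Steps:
$y{\left(d \right)} = 4 d^{2}$ ($y{\left(d \right)} = 2 d 2 d = 4 d^{2}$)
$o{\left(p \right)} = -1 - \frac{p}{3}$ ($o{\left(p \right)} = - \frac{3 + p}{3} = -1 - \frac{p}{3}$)
$R = 4$ ($R = 4 + \left(4 \cdot 1^{2} + 5\right) 0 = 4 + \left(4 \cdot 1 + 5\right) 0 = 4 + \left(4 + 5\right) 0 = 4 + 9 \cdot 0 = 4 + 0 = 4$)
$\left(R + o{\left(-4 \right)}\right) \left(-75\right) = \left(4 - - \frac{1}{3}\right) \left(-75\right) = \left(4 + \left(-1 + \frac{4}{3}\right)\right) \left(-75\right) = \left(4 + \frac{1}{3}\right) \left(-75\right) = \frac{13}{3} \left(-75\right) = -325$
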